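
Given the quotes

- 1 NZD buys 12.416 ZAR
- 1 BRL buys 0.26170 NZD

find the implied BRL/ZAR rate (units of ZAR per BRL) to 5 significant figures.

BRL/ZAR = 3.2493

1 BRL × 0.26170 = 0.2617 NZD
0.2617 NZD × 12.416 = 3.24927 ZAR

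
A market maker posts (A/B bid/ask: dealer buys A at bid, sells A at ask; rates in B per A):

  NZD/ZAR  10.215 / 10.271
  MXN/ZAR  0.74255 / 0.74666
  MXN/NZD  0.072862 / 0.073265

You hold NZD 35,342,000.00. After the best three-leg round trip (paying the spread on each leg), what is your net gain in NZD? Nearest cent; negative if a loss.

Net result: NZD -112,401.34 (no profitable arbitrage after spreads)

Best loop NZD → ZAR → MXN → NZD:
NZD 35,342,000.00 × 10.215 (sell NZD at bid) = ZAR 361,018,530.00
ZAR 361,018,530.00 ÷ 0.74666 (buy MXN at ask) = MXN 483,511,276.89
MXN 483,511,276.89 × 0.072862 (sell MXN at bid) = NZD 35,229,598.66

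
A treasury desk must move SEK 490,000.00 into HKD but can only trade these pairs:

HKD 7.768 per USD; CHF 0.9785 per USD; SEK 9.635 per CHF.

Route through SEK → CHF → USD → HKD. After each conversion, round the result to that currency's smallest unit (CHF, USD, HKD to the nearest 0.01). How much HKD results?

SEK 490,000.00 ÷ 9.635 = CHF 50,856.25
CHF 50,856.25 ÷ 0.9785 = USD 51,973.68
USD 51,973.68 × 7.768 = HKD 403,731.55

HKD 403,731.55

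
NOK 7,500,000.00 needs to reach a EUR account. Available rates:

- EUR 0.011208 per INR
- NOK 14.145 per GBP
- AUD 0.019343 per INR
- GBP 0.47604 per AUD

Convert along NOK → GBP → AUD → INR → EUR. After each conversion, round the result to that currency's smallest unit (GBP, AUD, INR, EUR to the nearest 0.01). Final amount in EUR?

EUR 645,385.43

NOK 7,500,000.00 ÷ 14.145 = GBP 530,222.69
GBP 530,222.69 ÷ 0.47604 = AUD 1,113,819.62
AUD 1,113,819.62 ÷ 0.019343 = INR 57,582,568.37
INR 57,582,568.37 × 0.011208 = EUR 645,385.43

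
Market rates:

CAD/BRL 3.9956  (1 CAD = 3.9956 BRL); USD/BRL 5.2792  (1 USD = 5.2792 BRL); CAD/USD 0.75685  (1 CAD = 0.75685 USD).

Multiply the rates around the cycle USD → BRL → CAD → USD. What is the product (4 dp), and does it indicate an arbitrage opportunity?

1.0000 (no arbitrage)

Around USD → BRL → CAD → USD: 1 × 5.2792 ÷ 3.9956 × 0.75685 = 0.999991
Product ≈ 1 (deviation 0.001%, within rounding noise).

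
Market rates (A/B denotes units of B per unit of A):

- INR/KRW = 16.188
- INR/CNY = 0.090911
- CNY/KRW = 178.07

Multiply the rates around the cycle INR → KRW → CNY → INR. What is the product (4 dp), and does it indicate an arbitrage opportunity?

1.0000 (no arbitrage)

Around INR → KRW → CNY → INR: 1 × 16.188 ÷ 178.07 ÷ 0.090911 = 0.999968
Product ≈ 1 (deviation 0.003%, within rounding noise).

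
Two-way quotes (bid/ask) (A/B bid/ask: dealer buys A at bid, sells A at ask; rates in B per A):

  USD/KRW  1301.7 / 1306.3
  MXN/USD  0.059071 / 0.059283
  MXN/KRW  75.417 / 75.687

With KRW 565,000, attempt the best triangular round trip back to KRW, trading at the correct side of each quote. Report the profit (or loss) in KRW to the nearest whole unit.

Net profit: KRW 9,001

Best loop KRW → MXN → USD → KRW:
KRW 565,000 ÷ 75.687 (buy MXN at ask) = MXN 7,464.95
MXN 7,464.95 × 0.059071 (sell MXN at bid) = USD 440.96
USD 440.96 × 1301.7 (sell USD at bid) = KRW 574,001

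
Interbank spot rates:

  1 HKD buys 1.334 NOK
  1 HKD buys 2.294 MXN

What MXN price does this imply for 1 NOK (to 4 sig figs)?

NOK/MXN = 1.720

1 NOK ÷ 1.334 = 0.749625 HKD
0.749625 HKD × 2.294 = 1.71964 MXN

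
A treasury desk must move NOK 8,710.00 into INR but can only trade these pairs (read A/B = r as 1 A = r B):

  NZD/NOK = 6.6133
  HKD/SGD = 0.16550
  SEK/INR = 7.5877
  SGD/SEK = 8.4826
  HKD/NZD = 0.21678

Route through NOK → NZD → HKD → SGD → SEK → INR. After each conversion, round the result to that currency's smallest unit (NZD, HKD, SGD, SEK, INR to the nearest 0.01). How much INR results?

INR 64,716.78

NOK 8,710.00 ÷ 6.6133 = NZD 1,317.04
NZD 1,317.04 ÷ 0.21678 = HKD 6,075.47
HKD 6,075.47 × 0.16550 = SGD 1,005.49
SGD 1,005.49 × 8.4826 = SEK 8,529.17
SEK 8,529.17 × 7.5877 = INR 64,716.78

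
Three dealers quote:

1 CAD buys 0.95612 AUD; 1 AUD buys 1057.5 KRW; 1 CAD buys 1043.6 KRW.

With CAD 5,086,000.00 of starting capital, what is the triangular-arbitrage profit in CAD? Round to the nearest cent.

Profit: CAD 163,496.46

Profitable loop is CAD → KRW → AUD → CAD:
CAD 5,086,000.00 × 1043.6 = KRW 5,307,749,600
KRW 5,307,749,600 ÷ 1057.5 = AUD 5,019,148.56
AUD 5,019,148.56 ÷ 0.95612 = CAD 5,249,496.46
Profit = CAD 5,249,496.46 − CAD 5,086,000.00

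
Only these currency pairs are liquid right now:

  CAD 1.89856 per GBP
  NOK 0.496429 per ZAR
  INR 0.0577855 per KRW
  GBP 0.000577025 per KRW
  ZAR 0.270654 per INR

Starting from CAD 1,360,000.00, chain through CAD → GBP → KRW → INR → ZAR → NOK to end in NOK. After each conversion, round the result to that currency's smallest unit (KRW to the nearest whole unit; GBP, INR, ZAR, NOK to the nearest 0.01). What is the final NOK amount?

CAD 1,360,000.00 ÷ 1.89856 = GBP 716,332.38
GBP 716,332.38 ÷ 0.000577025 = KRW 1,241,423,474
KRW 1,241,423,474 × 0.0577855 = INR 71,736,276.16
INR 71,736,276.16 × 0.270654 = ZAR 19,415,710.09
ZAR 19,415,710.09 × 0.496429 = NOK 9,638,521.54

NOK 9,638,521.54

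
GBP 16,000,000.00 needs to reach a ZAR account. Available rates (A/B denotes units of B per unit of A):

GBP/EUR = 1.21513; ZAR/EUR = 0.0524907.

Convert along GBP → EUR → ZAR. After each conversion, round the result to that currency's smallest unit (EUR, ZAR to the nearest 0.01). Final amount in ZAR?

GBP 16,000,000.00 × 1.21513 = EUR 19,442,080.00
EUR 19,442,080.00 ÷ 0.0524907 = ZAR 370,390,945.44

ZAR 370,390,945.44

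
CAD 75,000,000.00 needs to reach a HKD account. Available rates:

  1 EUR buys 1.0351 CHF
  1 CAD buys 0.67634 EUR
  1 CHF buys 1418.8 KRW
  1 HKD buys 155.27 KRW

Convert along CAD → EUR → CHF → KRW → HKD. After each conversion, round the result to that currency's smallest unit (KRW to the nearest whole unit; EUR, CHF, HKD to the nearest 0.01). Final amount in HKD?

CAD 75,000,000.00 × 0.67634 = EUR 50,725,500.00
EUR 50,725,500.00 × 1.0351 = CHF 52,505,965.05
CHF 52,505,965.05 × 1418.8 = KRW 74,495,463,213
KRW 74,495,463,213 ÷ 155.27 = HKD 479,780,145.64

HKD 479,780,145.64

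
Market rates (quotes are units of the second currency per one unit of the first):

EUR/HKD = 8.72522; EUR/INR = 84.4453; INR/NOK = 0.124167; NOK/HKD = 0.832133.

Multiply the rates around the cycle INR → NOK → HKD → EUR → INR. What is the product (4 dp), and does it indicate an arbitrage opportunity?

Around INR → NOK → HKD → EUR → INR: 1 × 0.124167 × 0.832133 ÷ 8.72522 × 84.4453 = 0.999995
Product ≈ 1 (deviation 0.000%, within rounding noise).

1.0000 (no arbitrage)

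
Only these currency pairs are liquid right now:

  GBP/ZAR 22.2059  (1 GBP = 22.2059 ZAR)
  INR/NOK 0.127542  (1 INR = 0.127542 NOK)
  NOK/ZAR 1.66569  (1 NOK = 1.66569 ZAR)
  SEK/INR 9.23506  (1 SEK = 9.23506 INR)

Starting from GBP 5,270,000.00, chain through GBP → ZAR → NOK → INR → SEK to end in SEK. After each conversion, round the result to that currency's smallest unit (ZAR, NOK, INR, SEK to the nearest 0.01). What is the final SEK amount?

SEK 59,647,448.68

GBP 5,270,000.00 × 22.2059 = ZAR 117,025,093.00
ZAR 117,025,093.00 ÷ 1.66569 = NOK 70,256,225.95
NOK 70,256,225.95 ÷ 0.127542 = INR 550,847,767.40
INR 550,847,767.40 ÷ 9.23506 = SEK 59,647,448.68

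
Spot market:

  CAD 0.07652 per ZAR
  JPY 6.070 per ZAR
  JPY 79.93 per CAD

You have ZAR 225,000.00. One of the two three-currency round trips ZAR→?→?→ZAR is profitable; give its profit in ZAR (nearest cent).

Profitable loop is ZAR → CAD → JPY → ZAR:
ZAR 225,000.00 × 0.07652 = CAD 17,217.00
CAD 17,217.00 × 79.93 = JPY 1,376,155
JPY 1,376,155 ÷ 6.070 = ZAR 226,714.14
Profit = ZAR 226,714.14 − ZAR 225,000.00

Profit: ZAR 1,714.14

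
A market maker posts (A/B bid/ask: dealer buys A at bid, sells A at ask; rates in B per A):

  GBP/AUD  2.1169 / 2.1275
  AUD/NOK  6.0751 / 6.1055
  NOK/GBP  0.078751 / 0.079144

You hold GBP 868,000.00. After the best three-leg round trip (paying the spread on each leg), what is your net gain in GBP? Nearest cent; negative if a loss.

Best loop GBP → AUD → NOK → GBP:
GBP 868,000.00 × 2.1169 (sell GBP at bid) = AUD 1,837,469.20
AUD 1,837,469.20 × 6.0751 (sell AUD at bid) = NOK 11,162,809.14
NOK 11,162,809.14 × 0.078751 (sell NOK at bid) = GBP 879,082.38

Net profit: GBP 11,082.38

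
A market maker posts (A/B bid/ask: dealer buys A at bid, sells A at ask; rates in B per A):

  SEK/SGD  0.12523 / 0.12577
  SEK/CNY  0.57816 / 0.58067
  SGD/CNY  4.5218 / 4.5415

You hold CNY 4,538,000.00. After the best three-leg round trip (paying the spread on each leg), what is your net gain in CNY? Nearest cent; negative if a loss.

Best loop CNY → SGD → SEK → CNY:
CNY 4,538,000.00 ÷ 4.5415 (buy SGD at ask) = SGD 999,229.33
SGD 999,229.33 ÷ 0.12577 (buy SEK at ask) = SEK 7,944,894.09
SEK 7,944,894.09 × 0.57816 (sell SEK at bid) = CNY 4,593,419.97

Net profit: CNY 55,419.97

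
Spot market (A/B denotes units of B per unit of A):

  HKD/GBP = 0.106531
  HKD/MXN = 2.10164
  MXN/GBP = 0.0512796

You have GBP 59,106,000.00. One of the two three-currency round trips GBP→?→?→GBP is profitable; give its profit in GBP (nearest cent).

Profitable loop is GBP → HKD → MXN → GBP:
GBP 59,106,000.00 ÷ 0.106531 = HKD 554,824,417.31
HKD 554,824,417.31 × 2.10164 = MXN 1,166,041,188.39
MXN 1,166,041,188.39 × 0.0512796 = GBP 59,794,125.72
Profit = GBP 59,794,125.72 − GBP 59,106,000.00

Profit: GBP 688,125.72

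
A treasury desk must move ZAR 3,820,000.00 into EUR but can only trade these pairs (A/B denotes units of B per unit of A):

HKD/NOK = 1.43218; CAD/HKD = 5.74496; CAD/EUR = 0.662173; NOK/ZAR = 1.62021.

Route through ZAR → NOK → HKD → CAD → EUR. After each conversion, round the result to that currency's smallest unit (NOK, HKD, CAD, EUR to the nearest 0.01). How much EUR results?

EUR 189,748.75

ZAR 3,820,000.00 ÷ 1.62021 = NOK 2,357,719.06
NOK 2,357,719.06 ÷ 1.43218 = HKD 1,646,244.93
HKD 1,646,244.93 ÷ 5.74496 = CAD 286,554.64
CAD 286,554.64 × 0.662173 = EUR 189,748.75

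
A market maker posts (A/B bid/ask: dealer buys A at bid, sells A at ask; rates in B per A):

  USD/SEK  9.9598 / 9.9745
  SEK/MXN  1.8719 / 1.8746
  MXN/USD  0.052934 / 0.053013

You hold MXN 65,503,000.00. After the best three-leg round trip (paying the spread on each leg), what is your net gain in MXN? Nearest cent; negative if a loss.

Best loop MXN → SEK → USD → MXN:
MXN 65,503,000.00 ÷ 1.8746 (buy SEK at ask) = SEK 34,942,387.71
SEK 34,942,387.71 ÷ 9.9745 (buy USD at ask) = USD 3,503,171.86
USD 3,503,171.86 ÷ 0.053013 (buy MXN at ask) = MXN 66,081,373.61

Net profit: MXN 578,373.61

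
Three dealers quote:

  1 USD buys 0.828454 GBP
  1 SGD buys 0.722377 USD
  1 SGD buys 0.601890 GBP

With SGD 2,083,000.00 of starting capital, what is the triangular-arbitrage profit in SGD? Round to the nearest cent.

Profitable loop is SGD → GBP → USD → SGD:
SGD 2,083,000.00 × 0.601890 = GBP 1,253,736.87
GBP 1,253,736.87 ÷ 0.828454 = USD 1,513,345.18
USD 1,513,345.18 ÷ 0.722377 = SGD 2,094,952.06
Profit = SGD 2,094,952.06 − SGD 2,083,000.00

Profit: SGD 11,952.06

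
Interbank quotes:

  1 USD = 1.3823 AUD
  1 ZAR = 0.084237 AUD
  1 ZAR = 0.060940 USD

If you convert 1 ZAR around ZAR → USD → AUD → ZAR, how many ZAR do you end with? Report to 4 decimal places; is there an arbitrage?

Around ZAR → USD → AUD → ZAR: 1 × 0.060940 × 1.3823 ÷ 0.084237 = 1.000004
Product ≈ 1 (deviation 0.000%, within rounding noise).

1.0000 (no arbitrage)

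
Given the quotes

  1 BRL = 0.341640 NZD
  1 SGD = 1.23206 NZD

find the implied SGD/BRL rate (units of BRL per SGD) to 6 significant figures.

1 SGD × 1.23206 = 1.23206 NZD
1.23206 NZD ÷ 0.341640 = 3.60631 BRL

SGD/BRL = 3.60631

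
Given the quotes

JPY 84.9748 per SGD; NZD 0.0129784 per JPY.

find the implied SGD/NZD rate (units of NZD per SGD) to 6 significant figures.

1 SGD × 84.9748 = 84.9748 JPY
84.9748 JPY × 0.0129784 = 1.10284 NZD

SGD/NZD = 1.10284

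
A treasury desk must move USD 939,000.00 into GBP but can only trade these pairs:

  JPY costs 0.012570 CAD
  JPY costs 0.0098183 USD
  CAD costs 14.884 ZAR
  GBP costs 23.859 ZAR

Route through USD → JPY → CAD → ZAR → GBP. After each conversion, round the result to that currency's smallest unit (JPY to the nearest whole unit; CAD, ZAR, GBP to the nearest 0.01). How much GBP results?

USD 939,000.00 ÷ 0.0098183 = JPY 95,637,738
JPY 95,637,738 × 0.012570 = CAD 1,202,166.37
CAD 1,202,166.37 × 14.884 = ZAR 17,893,044.25
ZAR 17,893,044.25 ÷ 23.859 = GBP 749,949.46

GBP 749,949.46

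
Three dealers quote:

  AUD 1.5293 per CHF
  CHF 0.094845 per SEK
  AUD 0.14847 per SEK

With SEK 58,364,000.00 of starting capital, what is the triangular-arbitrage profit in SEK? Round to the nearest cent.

Profit: SEK 1,377,569.49

Profitable loop is SEK → AUD → CHF → SEK:
SEK 58,364,000.00 × 0.14847 = AUD 8,665,303.08
AUD 8,665,303.08 ÷ 1.5293 = CHF 5,666,189.16
CHF 5,666,189.16 ÷ 0.094845 = SEK 59,741,569.49
Profit = SEK 59,741,569.49 − SEK 58,364,000.00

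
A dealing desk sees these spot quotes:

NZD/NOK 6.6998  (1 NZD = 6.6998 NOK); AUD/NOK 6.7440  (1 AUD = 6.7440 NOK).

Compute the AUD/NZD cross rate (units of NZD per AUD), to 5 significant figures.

AUD/NZD = 1.0066

1 AUD × 6.7440 = 6.744 NOK
6.744 NOK ÷ 6.6998 = 1.0066 NZD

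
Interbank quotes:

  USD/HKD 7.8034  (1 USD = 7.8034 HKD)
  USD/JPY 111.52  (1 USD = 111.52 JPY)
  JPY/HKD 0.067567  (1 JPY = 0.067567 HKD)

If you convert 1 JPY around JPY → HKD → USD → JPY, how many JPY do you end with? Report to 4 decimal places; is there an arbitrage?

Around JPY → HKD → USD → JPY: 1 × 0.067567 ÷ 7.8034 × 111.52 = 0.965614
Product < 1; profitable direction is JPY → USD → HKD → JPY.

0.9656 (arbitrage exists)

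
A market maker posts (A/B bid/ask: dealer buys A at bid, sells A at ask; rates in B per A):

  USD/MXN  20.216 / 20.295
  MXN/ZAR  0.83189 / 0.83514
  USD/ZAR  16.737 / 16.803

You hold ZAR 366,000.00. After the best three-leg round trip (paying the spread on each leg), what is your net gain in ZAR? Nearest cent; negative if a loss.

Best loop ZAR → USD → MXN → ZAR:
ZAR 366,000.00 ÷ 16.803 (buy USD at ask) = USD 21,781.82
USD 21,781.82 × 20.216 (sell USD at bid) = MXN 440,341.37
MXN 440,341.37 × 0.83189 (sell MXN at bid) = ZAR 366,315.58

Net profit: ZAR 315.58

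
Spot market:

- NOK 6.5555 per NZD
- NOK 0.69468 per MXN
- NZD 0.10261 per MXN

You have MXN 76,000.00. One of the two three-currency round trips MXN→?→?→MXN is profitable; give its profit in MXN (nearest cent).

Profit: MXN 2,487.93

Profitable loop is MXN → NOK → NZD → MXN:
MXN 76,000.00 × 0.69468 = NOK 52,795.68
NOK 52,795.68 ÷ 6.5555 = NZD 8,053.65
NZD 8,053.65 ÷ 0.10261 = MXN 78,487.93
Profit = MXN 78,487.93 − MXN 76,000.00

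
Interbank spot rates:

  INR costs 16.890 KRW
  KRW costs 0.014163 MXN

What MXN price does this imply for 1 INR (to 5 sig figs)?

1 INR × 16.890 = 16.89 KRW
16.89 KRW × 0.014163 = 0.239213 MXN

INR/MXN = 0.23921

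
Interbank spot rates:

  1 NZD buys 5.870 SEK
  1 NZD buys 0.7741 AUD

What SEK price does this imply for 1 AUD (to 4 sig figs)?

1 AUD ÷ 0.7741 = 1.29182 NZD
1.29182 NZD × 5.870 = 7.583 SEK

AUD/SEK = 7.583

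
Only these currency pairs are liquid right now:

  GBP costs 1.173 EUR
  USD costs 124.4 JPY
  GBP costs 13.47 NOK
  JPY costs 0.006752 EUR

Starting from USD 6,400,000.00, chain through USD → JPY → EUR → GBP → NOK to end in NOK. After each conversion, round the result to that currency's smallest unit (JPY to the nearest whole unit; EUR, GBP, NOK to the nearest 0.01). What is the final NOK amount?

USD 6,400,000.00 × 124.4 = JPY 796,160,000
JPY 796,160,000 × 0.006752 = EUR 5,375,672.32
EUR 5,375,672.32 ÷ 1.173 = GBP 4,582,840.85
GBP 4,582,840.85 × 13.47 = NOK 61,730,866.25

NOK 61,730,866.25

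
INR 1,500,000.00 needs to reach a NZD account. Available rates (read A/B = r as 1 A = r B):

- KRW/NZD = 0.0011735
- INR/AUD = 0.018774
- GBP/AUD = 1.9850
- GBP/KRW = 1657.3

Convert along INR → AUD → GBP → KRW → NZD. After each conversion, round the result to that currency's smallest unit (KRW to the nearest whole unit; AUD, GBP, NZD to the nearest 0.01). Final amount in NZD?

INR 1,500,000.00 × 0.018774 = AUD 28,161.00
AUD 28,161.00 ÷ 1.9850 = GBP 14,186.90
GBP 14,186.90 × 1657.3 = KRW 23,511,949
KRW 23,511,949 × 0.0011735 = NZD 27,591.27

NZD 27,591.27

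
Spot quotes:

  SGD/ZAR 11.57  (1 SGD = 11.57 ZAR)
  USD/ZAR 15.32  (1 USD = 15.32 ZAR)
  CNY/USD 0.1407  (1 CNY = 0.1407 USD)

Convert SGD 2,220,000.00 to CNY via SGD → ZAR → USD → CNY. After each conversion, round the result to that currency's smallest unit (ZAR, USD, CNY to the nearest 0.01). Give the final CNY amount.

SGD 2,220,000.00 × 11.57 = ZAR 25,685,400.00
ZAR 25,685,400.00 ÷ 15.32 = USD 1,676,592.69
USD 1,676,592.69 ÷ 0.1407 = CNY 11,916,081.66

CNY 11,916,081.66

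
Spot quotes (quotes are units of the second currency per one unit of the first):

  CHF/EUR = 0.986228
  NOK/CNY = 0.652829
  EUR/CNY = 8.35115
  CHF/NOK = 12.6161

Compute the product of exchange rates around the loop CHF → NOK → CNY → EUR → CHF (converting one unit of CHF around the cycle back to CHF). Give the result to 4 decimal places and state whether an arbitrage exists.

1.0000 (no arbitrage)

Around CHF → NOK → CNY → EUR → CHF: 1 × 12.6161 × 0.652829 ÷ 8.35115 ÷ 0.986228 = 1.000002
Product ≈ 1 (deviation 0.000%, within rounding noise).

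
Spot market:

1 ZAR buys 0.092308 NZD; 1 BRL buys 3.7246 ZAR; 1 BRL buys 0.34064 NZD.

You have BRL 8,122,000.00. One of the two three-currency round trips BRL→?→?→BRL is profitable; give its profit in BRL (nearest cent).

Profit: BRL 75,592.42

Profitable loop is BRL → ZAR → NZD → BRL:
BRL 8,122,000.00 × 3.7246 = ZAR 30,251,201.20
ZAR 30,251,201.20 × 0.092308 = NZD 2,792,427.88
NZD 2,792,427.88 ÷ 0.34064 = BRL 8,197,592.42
Profit = BRL 8,197,592.42 − BRL 8,122,000.00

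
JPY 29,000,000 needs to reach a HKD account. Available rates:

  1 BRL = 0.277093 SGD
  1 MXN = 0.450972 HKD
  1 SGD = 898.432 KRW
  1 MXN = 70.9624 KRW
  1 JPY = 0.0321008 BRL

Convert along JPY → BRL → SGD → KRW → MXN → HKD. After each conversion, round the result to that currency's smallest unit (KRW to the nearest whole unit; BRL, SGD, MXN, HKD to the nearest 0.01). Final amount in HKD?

HKD 1,472,807.20

JPY 29,000,000 × 0.0321008 = BRL 930,923.20
BRL 930,923.20 × 0.277093 = SGD 257,952.30
SGD 257,952.30 × 898.432 = KRW 231,752,601
KRW 231,752,601 ÷ 70.9624 = MXN 3,265,850.66
MXN 3,265,850.66 × 0.450972 = HKD 1,472,807.20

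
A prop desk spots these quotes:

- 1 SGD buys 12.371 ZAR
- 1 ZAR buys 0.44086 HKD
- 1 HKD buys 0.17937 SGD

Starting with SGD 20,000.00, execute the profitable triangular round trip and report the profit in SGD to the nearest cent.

Profitable loop is SGD → HKD → ZAR → SGD:
SGD 20,000.00 ÷ 0.17937 = HKD 111,501.37
HKD 111,501.37 ÷ 0.44086 = ZAR 252,917.86
ZAR 252,917.86 ÷ 12.371 = SGD 20,444.41
Profit = SGD 20,444.41 − SGD 20,000.00

Profit: SGD 444.41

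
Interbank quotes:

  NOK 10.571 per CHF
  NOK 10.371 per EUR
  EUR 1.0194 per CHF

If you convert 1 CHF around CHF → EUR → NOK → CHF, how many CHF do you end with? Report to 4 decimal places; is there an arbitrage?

Around CHF → EUR → NOK → CHF: 1 × 1.0194 × 10.371 ÷ 10.571 = 1.000113
Product ≈ 1 (deviation 0.011%, within rounding noise).

1.0001 (no arbitrage)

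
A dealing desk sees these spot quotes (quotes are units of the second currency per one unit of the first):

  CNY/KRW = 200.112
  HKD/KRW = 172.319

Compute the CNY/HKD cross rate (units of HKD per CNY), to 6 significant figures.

CNY/HKD = 1.16129

1 CNY × 200.112 = 200.112 KRW
200.112 KRW ÷ 172.319 = 1.16129 HKD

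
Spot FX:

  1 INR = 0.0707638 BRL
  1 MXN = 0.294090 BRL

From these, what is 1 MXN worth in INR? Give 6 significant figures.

MXN/INR = 4.15594

1 MXN × 0.294090 = 0.29409 BRL
0.29409 BRL ÷ 0.0707638 = 4.15594 INR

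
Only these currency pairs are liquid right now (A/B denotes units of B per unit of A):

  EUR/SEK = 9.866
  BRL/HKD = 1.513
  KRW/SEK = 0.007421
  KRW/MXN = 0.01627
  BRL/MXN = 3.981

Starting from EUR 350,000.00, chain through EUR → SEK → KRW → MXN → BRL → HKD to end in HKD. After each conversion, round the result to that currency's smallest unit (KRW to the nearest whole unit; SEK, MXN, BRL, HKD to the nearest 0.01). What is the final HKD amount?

EUR 350,000.00 × 9.866 = SEK 3,453,100.00
SEK 3,453,100.00 ÷ 0.007421 = KRW 465,314,648
KRW 465,314,648 × 0.01627 = MXN 7,570,669.32
MXN 7,570,669.32 ÷ 3.981 = BRL 1,901,700.41
BRL 1,901,700.41 × 1.513 = HKD 2,877,272.72

HKD 2,877,272.72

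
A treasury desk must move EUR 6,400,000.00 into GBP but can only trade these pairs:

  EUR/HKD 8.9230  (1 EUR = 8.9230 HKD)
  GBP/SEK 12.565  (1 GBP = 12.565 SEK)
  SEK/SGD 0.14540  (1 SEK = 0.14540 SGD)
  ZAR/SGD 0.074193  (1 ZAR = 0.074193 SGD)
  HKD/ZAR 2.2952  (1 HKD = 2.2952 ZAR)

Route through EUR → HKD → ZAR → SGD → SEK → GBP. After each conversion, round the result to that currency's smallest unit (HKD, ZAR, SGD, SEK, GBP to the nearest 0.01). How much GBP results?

GBP 5,322,889.31

EUR 6,400,000.00 × 8.9230 = HKD 57,107,200.00
HKD 57,107,200.00 × 2.2952 = ZAR 131,072,445.44
ZAR 131,072,445.44 × 0.074193 = SGD 9,724,657.94
SGD 9,724,657.94 ÷ 0.14540 = SEK 66,882,104.13
SEK 66,882,104.13 ÷ 12.565 = GBP 5,322,889.31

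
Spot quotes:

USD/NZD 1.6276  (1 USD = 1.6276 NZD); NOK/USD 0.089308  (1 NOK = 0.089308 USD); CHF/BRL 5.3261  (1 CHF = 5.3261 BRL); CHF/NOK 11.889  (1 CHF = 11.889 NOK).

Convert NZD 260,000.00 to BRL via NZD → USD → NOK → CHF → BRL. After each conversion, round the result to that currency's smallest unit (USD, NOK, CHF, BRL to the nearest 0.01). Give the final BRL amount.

BRL 801,307.64

NZD 260,000.00 ÷ 1.6276 = USD 159,744.41
USD 159,744.41 ÷ 0.089308 = NOK 1,788,690.93
NOK 1,788,690.93 ÷ 11.889 = CHF 150,449.23
CHF 150,449.23 × 5.3261 = BRL 801,307.64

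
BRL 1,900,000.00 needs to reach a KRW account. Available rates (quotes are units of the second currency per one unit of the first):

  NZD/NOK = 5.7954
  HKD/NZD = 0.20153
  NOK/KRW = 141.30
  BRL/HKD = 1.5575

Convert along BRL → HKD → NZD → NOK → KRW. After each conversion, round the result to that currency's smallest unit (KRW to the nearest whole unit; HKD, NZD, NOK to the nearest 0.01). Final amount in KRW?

BRL 1,900,000.00 × 1.5575 = HKD 2,959,250.00
HKD 2,959,250.00 × 0.20153 = NZD 596,377.65
NZD 596,377.65 × 5.7954 = NOK 3,456,247.03
NOK 3,456,247.03 × 141.30 = KRW 488,367,705

KRW 488,367,705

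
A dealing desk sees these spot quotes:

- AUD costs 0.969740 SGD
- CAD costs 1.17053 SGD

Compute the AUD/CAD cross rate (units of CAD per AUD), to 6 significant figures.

1 AUD × 0.969740 = 0.96974 SGD
0.96974 SGD ÷ 1.17053 = 0.828462 CAD

AUD/CAD = 0.828462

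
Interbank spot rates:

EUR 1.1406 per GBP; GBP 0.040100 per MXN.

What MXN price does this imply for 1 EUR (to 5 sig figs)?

EUR/MXN = 21.864

1 EUR ÷ 1.1406 = 0.876732 GBP
0.876732 GBP ÷ 0.040100 = 21.8636 MXN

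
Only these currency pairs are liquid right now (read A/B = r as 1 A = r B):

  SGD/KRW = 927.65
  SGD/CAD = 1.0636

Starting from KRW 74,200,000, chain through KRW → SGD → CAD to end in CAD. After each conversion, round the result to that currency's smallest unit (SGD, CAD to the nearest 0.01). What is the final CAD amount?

CAD 85,074.24

KRW 74,200,000 ÷ 927.65 = SGD 79,987.06
SGD 79,987.06 × 1.0636 = CAD 85,074.24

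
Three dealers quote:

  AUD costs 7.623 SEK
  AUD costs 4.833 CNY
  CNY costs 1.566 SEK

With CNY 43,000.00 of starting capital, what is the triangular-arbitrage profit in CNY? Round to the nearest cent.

Profit: CNY 309.76

Profitable loop is CNY → AUD → SEK → CNY:
CNY 43,000.00 ÷ 4.833 = AUD 8,897.17
AUD 8,897.17 × 7.623 = SEK 67,823.09
SEK 67,823.09 ÷ 1.566 = CNY 43,309.76
Profit = CNY 43,309.76 − CNY 43,000.00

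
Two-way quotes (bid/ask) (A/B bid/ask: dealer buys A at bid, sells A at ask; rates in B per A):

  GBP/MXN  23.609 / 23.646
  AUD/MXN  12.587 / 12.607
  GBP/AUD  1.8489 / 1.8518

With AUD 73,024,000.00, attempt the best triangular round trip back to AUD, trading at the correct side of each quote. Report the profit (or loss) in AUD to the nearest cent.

Best loop AUD → GBP → MXN → AUD:
AUD 73,024,000.00 ÷ 1.8518 (buy GBP at ask) = GBP 39,434,064.15
GBP 39,434,064.15 × 23.609 (sell GBP at bid) = MXN 930,998,820.61
MXN 930,998,820.61 ÷ 12.607 (buy AUD at ask) = AUD 73,847,768.75

Net profit: AUD 823,768.75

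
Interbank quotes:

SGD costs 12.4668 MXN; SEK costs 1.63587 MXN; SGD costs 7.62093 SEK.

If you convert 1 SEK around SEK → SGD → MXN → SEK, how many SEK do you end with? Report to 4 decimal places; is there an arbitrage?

1.0000 (no arbitrage)

Around SEK → SGD → MXN → SEK: 1 ÷ 7.62093 × 12.4668 ÷ 1.63587 = 0.999996
Product ≈ 1 (deviation 0.000%, within rounding noise).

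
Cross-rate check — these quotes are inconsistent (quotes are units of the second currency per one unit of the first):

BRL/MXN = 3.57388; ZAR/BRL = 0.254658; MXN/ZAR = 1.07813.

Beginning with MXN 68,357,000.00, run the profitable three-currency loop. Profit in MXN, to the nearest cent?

Profitable loop is MXN → BRL → ZAR → MXN:
MXN 68,357,000.00 ÷ 3.57388 = BRL 19,126,831.34
BRL 19,126,831.34 ÷ 0.254658 = ZAR 75,107,914.71
ZAR 75,107,914.71 ÷ 1.07813 = MXN 69,664,989.11
Profit = MXN 69,664,989.11 − MXN 68,357,000.00

Profit: MXN 1,307,989.11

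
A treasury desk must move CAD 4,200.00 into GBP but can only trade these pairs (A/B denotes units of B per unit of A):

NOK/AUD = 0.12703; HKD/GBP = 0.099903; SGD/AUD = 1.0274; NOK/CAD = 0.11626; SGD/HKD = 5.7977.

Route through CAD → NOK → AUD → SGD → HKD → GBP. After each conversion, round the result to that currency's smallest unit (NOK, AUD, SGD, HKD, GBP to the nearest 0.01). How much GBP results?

CAD 4,200.00 ÷ 0.11626 = NOK 36,125.92
NOK 36,125.92 × 0.12703 = AUD 4,589.08
AUD 4,589.08 ÷ 1.0274 = SGD 4,466.69
SGD 4,466.69 × 5.7977 = HKD 25,896.53
HKD 25,896.53 × 0.099903 = GBP 2,587.14

GBP 2,587.14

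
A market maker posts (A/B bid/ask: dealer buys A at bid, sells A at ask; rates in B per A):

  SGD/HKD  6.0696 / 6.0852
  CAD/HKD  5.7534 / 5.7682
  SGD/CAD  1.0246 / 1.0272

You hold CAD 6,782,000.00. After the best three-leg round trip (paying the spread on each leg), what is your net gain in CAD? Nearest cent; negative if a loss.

Best loop CAD → SGD → HKD → CAD:
CAD 6,782,000.00 ÷ 1.0272 (buy SGD at ask) = SGD 6,602,414.33
SGD 6,602,414.33 × 6.0696 (sell SGD at bid) = HKD 40,074,014.02
HKD 40,074,014.02 ÷ 5.7682 (buy CAD at ask) = CAD 6,947,403.70

Net profit: CAD 165,403.70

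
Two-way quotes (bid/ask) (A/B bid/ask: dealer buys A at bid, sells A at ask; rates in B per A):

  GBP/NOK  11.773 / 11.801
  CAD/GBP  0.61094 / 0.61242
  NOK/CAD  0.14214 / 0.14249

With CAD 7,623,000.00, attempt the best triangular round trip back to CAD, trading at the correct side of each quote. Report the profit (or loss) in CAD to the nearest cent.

Net profit: CAD 170,417.38

Best loop CAD → GBP → NOK → CAD:
CAD 7,623,000.00 × 0.61094 (sell CAD at bid) = GBP 4,657,195.62
GBP 4,657,195.62 × 11.773 (sell GBP at bid) = NOK 54,829,164.03
NOK 54,829,164.03 × 0.14214 (sell NOK at bid) = CAD 7,793,417.38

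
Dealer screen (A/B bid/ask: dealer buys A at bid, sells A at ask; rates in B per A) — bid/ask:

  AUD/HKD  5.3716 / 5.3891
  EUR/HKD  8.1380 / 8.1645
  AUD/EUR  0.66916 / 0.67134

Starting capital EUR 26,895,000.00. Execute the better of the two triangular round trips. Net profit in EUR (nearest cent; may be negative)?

Best loop EUR → HKD → AUD → EUR:
EUR 26,895,000.00 × 8.1380 (sell EUR at bid) = HKD 218,871,510.00
HKD 218,871,510.00 ÷ 5.3891 (buy AUD at ask) = AUD 40,613,740.70
AUD 40,613,740.70 × 0.66916 (sell AUD at bid) = EUR 27,177,090.73

Net profit: EUR 282,090.73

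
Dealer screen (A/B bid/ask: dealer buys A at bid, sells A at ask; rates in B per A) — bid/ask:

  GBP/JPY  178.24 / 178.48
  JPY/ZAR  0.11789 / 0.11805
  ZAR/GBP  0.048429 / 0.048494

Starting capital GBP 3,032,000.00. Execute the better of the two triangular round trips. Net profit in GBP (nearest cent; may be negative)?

Net profit: GBP 53,438.11

Best loop GBP → JPY → ZAR → GBP:
GBP 3,032,000.00 × 178.24 (sell GBP at bid) = JPY 540,423,680
JPY 540,423,680 × 0.11789 (sell JPY at bid) = ZAR 63,710,547.64
ZAR 63,710,547.64 × 0.048429 (sell ZAR at bid) = GBP 3,085,438.11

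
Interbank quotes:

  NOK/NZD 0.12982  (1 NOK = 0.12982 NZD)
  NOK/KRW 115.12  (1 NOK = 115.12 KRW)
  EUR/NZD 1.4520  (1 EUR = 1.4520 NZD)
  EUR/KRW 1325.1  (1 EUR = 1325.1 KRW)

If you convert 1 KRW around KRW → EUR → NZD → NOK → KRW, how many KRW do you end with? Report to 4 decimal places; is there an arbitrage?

0.9717 (arbitrage exists)

Around KRW → EUR → NZD → NOK → KRW: 1 ÷ 1325.1 × 1.4520 ÷ 0.12982 × 115.12 = 0.971689
Product < 1; profitable direction is KRW → NOK → NZD → EUR → KRW.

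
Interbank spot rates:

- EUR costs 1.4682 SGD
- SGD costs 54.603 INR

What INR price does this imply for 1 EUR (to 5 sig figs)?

1 EUR × 1.4682 = 1.4682 SGD
1.4682 SGD × 54.603 = 80.1681 INR

EUR/INR = 80.168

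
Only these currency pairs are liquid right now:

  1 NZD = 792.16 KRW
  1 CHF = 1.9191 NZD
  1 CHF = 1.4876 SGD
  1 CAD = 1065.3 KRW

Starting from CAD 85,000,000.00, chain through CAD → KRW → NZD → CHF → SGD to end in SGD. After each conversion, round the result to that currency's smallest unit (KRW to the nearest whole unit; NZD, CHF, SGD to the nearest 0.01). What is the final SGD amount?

CAD 85,000,000.00 × 1065.3 = KRW 90,550,500,000
KRW 90,550,500,000 ÷ 792.16 = NZD 114,308,346.80
NZD 114,308,346.80 ÷ 1.9191 = CHF 59,563,517.69
CHF 59,563,517.69 × 1.4876 = SGD 88,606,688.92

SGD 88,606,688.92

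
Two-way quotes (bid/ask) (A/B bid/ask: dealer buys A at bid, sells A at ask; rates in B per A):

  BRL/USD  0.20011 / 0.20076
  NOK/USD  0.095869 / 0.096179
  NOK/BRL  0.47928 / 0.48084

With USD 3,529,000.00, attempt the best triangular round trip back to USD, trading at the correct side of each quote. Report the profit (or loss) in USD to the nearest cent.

Net result: USD -9,917.08 (no profitable arbitrage after spreads)

Best loop USD → NOK → BRL → USD:
USD 3,529,000.00 ÷ 0.096179 (buy NOK at ask) = NOK 36,692,001.37
NOK 36,692,001.37 × 0.47928 (sell NOK at bid) = BRL 17,585,742.42
BRL 17,585,742.42 × 0.20011 (sell BRL at bid) = USD 3,519,082.92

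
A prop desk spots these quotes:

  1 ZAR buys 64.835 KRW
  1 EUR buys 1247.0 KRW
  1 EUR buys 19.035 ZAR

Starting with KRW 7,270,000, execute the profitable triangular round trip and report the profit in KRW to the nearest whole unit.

Profit: KRW 75,789

Profitable loop is KRW → ZAR → EUR → KRW:
KRW 7,270,000 ÷ 64.835 = ZAR 112,130.79
ZAR 112,130.79 ÷ 19.035 = EUR 5,890.77
EUR 5,890.77 × 1247.0 = KRW 7,345,789
Profit = KRW 7,345,789 − KRW 7,270,000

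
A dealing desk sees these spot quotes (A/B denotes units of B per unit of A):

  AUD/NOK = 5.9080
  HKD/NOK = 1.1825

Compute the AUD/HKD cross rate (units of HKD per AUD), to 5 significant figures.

AUD/HKD = 4.9962

1 AUD × 5.9080 = 5.908 NOK
5.908 NOK ÷ 1.1825 = 4.99619 HKD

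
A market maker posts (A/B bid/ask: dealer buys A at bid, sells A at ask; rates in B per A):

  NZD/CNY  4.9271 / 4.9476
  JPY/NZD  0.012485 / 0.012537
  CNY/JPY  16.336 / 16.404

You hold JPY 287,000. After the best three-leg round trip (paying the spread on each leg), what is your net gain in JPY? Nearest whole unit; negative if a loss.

Best loop JPY → NZD → CNY → JPY:
JPY 287,000 × 0.012485 (sell JPY at bid) = NZD 3,583.19
NZD 3,583.19 × 4.9271 (sell NZD at bid) = CNY 17,654.76
CNY 17,654.76 × 16.336 (sell CNY at bid) = JPY 288,408

Net profit: JPY 1,408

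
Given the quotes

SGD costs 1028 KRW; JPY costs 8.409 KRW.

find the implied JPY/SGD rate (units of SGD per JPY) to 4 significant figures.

JPY/SGD = 0.008180

1 JPY × 8.409 = 8.409 KRW
8.409 KRW ÷ 1028 = 0.00817996 SGD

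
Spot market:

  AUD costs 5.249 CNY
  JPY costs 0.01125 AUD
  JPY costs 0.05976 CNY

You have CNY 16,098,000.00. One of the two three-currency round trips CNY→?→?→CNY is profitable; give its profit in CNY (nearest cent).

Profitable loop is CNY → AUD → JPY → CNY:
CNY 16,098,000.00 ÷ 5.249 = AUD 3,066,869.88
AUD 3,066,869.88 ÷ 0.01125 = JPY 272,610,656
JPY 272,610,656 × 0.05976 = CNY 16,291,212.80
Profit = CNY 16,291,212.80 − CNY 16,098,000.00

Profit: CNY 193,212.80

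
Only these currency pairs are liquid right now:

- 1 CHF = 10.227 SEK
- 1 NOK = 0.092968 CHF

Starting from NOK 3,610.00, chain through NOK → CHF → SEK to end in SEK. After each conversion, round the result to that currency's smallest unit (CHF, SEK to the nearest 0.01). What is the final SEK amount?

NOK 3,610.00 × 0.092968 = CHF 335.61
CHF 335.61 × 10.227 = SEK 3,432.28

SEK 3,432.28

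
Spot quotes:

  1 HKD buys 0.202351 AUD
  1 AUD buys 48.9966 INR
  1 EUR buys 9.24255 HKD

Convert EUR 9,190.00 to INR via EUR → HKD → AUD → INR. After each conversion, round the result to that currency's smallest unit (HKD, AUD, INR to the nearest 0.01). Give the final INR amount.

INR 842,129.06

EUR 9,190.00 × 9.24255 = HKD 84,939.03
HKD 84,939.03 × 0.202351 = AUD 17,187.50
AUD 17,187.50 × 48.9966 = INR 842,129.06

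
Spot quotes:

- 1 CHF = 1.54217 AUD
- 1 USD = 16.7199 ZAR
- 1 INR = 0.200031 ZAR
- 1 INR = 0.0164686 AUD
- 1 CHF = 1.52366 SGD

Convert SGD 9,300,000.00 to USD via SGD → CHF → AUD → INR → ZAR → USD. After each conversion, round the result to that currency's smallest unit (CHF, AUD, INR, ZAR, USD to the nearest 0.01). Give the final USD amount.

SGD 9,300,000.00 ÷ 1.52366 = CHF 6,103,723.93
CHF 6,103,723.93 × 1.54217 = AUD 9,412,979.93
AUD 9,412,979.93 ÷ 0.0164686 = INR 571,571,349.72
INR 571,571,349.72 × 0.200031 = ZAR 114,331,988.66
ZAR 114,331,988.66 ÷ 16.7199 = USD 6,838,078.50

USD 6,838,078.50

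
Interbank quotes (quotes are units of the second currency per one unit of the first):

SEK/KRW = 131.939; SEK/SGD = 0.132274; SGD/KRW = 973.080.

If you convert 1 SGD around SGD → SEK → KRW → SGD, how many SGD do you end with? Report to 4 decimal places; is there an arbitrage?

1.0251 (arbitrage exists)

Around SGD → SEK → KRW → SGD: 1 ÷ 0.132274 × 131.939 ÷ 973.080 = 1.025062
Product > 1; profitable direction is SGD → SEK → KRW → SGD.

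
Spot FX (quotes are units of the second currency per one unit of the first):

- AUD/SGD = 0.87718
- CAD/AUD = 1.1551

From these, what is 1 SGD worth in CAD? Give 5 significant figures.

1 SGD ÷ 0.87718 = 1.14002 AUD
1.14002 AUD ÷ 1.1551 = 0.986942 CAD

SGD/CAD = 0.98694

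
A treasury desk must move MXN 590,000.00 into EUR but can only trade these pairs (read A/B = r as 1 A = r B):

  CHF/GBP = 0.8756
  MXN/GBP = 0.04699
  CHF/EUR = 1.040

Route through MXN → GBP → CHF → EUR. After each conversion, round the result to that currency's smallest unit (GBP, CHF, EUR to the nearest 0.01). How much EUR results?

EUR 32,929.49

MXN 590,000.00 × 0.04699 = GBP 27,724.10
GBP 27,724.10 ÷ 0.8756 = CHF 31,662.97
CHF 31,662.97 × 1.040 = EUR 32,929.49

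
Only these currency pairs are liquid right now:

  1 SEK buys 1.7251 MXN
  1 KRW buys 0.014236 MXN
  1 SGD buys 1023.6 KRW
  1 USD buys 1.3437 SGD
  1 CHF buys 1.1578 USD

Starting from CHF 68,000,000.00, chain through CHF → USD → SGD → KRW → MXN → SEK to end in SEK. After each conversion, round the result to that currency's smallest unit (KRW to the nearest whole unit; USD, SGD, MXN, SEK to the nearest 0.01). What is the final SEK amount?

CHF 68,000,000.00 × 1.1578 = USD 78,730,400.00
USD 78,730,400.00 × 1.3437 = SGD 105,790,038.48
SGD 105,790,038.48 × 1023.6 = KRW 108,286,683,388
KRW 108,286,683,388 × 0.014236 = MXN 1,541,569,224.71
MXN 1,541,569,224.71 ÷ 1.7251 = SEK 893,611,515.11

SEK 893,611,515.11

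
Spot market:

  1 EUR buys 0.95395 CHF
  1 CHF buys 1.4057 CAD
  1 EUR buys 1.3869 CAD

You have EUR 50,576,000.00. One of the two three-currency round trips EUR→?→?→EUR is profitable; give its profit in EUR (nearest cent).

Profit: EUR 1,732,391.97

Profitable loop is EUR → CAD → CHF → EUR:
EUR 50,576,000.00 × 1.3869 = CAD 70,143,854.40
CAD 70,143,854.40 ÷ 1.4057 = CHF 49,899,590.52
CHF 49,899,590.52 ÷ 0.95395 = EUR 52,308,391.97
Profit = EUR 52,308,391.97 − EUR 50,576,000.00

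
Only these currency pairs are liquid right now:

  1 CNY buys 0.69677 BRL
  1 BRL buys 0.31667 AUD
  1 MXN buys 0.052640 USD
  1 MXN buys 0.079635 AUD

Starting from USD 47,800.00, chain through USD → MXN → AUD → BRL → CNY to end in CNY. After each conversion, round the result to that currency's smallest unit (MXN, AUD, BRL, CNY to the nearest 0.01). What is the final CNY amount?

USD 47,800.00 ÷ 0.052640 = MXN 908,054.71
MXN 908,054.71 × 0.079635 = AUD 72,312.94
AUD 72,312.94 ÷ 0.31667 = BRL 228,354.25
BRL 228,354.25 ÷ 0.69677 = CNY 327,732.61

CNY 327,732.61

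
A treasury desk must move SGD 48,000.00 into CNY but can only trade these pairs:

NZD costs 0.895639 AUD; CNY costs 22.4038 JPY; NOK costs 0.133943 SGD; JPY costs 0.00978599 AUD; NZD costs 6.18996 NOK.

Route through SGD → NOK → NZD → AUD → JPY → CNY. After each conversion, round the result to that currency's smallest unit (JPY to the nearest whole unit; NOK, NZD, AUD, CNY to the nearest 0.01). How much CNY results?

SGD 48,000.00 ÷ 0.133943 = NOK 358,361.39
NOK 358,361.39 ÷ 6.18996 = NZD 57,893.98
NZD 57,893.98 × 0.895639 = AUD 51,852.11
AUD 51,852.11 ÷ 0.00978599 = JPY 5,298,606
JPY 5,298,606 ÷ 22.4038 = CNY 236,504.79

CNY 236,504.79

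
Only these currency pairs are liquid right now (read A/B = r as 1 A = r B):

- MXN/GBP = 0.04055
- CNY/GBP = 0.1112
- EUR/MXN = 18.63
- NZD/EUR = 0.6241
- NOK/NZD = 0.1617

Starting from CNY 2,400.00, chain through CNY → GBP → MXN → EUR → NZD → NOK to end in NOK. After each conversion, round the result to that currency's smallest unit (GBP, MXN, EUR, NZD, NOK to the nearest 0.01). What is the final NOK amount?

CNY 2,400.00 × 0.1112 = GBP 266.88
GBP 266.88 ÷ 0.04055 = MXN 6,581.50
MXN 6,581.50 ÷ 18.63 = EUR 353.27
EUR 353.27 ÷ 0.6241 = NZD 566.05
NZD 566.05 ÷ 0.1617 = NOK 3,500.62

NOK 3,500.62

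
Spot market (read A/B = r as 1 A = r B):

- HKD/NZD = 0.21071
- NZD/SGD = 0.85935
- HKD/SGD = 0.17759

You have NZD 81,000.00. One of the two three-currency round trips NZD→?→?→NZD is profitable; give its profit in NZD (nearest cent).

Profit: NZD 1,588.91

Profitable loop is NZD → SGD → HKD → NZD:
NZD 81,000.00 × 0.85935 = SGD 69,607.35
SGD 69,607.35 ÷ 0.17759 = HKD 391,955.35
HKD 391,955.35 × 0.21071 = NZD 82,588.91
Profit = NZD 82,588.91 − NZD 81,000.00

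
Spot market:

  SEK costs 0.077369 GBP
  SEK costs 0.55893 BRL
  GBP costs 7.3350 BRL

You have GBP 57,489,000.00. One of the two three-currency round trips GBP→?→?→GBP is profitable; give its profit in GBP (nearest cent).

Profitable loop is GBP → BRL → SEK → GBP:
GBP 57,489,000.00 × 7.3350 = BRL 421,681,815.00
BRL 421,681,815.00 ÷ 0.55893 = SEK 754,444,769.47
SEK 754,444,769.47 × 0.077369 = GBP 58,370,637.37
Profit = GBP 58,370,637.37 − GBP 57,489,000.00

Profit: GBP 881,637.37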